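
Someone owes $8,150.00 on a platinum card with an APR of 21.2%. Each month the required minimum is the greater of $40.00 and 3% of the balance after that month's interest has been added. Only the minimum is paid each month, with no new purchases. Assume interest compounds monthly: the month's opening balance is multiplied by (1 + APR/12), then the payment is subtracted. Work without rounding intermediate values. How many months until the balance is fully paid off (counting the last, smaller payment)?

191 months

Monthly rate r = 21.2%/12 = 1.76667% = 0.0176667.
While 3% of the post-interest balance exceeds $40.00, each month B ← (B·(1+r))·(1 − 0.03), i.e. B shrinks by the factor (1+r)·0.97 = 0.98714.
This holds for months 1–142. Entering month 143 the balance is $1,296.38; 3% of the post-interest balance is now below $40.00, so the flat $40.00 minimum applies from here.
From month 143 a fixed $40.00 at rate r clears $1,296.38 in 49 more payments. Total: 142 + 49 = 191 months.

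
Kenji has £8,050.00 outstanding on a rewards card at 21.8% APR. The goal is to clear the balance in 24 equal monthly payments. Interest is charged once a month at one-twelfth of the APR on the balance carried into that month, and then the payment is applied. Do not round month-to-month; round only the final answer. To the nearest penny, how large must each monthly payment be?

£416.82

Monthly rate r = 21.8%/12 = 1.81667% = 0.0181667.
Level-payment amortization: P = B₀·r / (1 − (1+r)^(−n)) = 8050.00·0.0181667 / (1 − 1.01817^(−24)).
Denominator 1 − (1+r)^(−24) = 0.350847093.
P = 146.242 / 0.350847093 ≈ 416.82.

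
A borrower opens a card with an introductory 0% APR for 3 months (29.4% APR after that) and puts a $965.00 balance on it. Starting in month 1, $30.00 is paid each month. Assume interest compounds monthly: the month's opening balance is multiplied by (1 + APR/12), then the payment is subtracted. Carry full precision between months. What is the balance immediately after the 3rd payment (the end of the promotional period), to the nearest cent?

$875.00

Promo months 1–3 at r₀ = 0%/12 = 0; months 4+ at r₁ = 29.4%/12 = 0.0245.
After month 3 (no interest yet): B = $965.00 − 3·$30.00 = $875.00.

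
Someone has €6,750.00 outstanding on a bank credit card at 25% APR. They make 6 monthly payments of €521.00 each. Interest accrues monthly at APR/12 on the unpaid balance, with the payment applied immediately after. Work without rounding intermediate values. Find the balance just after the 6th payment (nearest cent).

Monthly rate r = 25%/12 = 2.08333% = 0.0208333.
Each month: B ← B·(1+r) − €521.00.
Month 1: interest €140.62; balance after payment €6,369.62.
Month 2: interest €132.70; balance after payment €5,981.33.
Month 3: interest €124.61; balance after payment €5,584.94.
Month 4: interest €116.35; balance after payment €5,180.29.
Month 5: interest €107.92; balance after payment €4,767.21.
Month 6: interest €99.32; balance after payment €4,345.53.

€4,345.53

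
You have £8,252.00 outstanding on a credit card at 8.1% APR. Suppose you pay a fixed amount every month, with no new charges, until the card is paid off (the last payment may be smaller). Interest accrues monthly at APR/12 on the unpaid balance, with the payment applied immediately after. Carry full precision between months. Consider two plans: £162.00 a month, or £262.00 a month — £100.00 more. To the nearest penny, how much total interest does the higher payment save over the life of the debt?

Monthly rate r = 8.1%/12 = 0.675% = 0.00675.
At £162.00/mo: n = ⌈−ln(1 − rB₀/P)/ln(1+r)⌉ = 63 payments (last £102.39); total interest = total paid − £8,252.00 = £1,894.39.
At £262.00/mo: 36 payments (last £138.93); total interest £1,056.93.
Interest saved = £1,894.39 − £1,056.93 = £837.46.

£837.46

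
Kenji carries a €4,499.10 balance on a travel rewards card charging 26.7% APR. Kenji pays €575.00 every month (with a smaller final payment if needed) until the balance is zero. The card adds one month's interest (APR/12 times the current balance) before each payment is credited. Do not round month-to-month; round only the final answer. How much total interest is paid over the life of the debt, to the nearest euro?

Monthly rate r = 26.7%/12 = 2.225% = 0.02225.
Payoff takes n = ⌈−ln(1 − rB₀/P)/ln(1+r)⌉ = ⌈8.692⌉ = 9 payments; the last is €399.23.
Total paid = 8·€575.00 + €399.23 = €4,999.23.
Total interest = total paid − principal = €4,999.23 − €4,499.10 = €500.13.

€500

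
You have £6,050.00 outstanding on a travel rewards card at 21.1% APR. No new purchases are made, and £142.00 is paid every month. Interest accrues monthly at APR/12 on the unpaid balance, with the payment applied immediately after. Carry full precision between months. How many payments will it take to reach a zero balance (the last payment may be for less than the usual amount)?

80 payments

Monthly rate r = 21.1%/12 = 1.75833% = 0.0175833.
Recurrence: B ← B·(1+r) − £142.00.
Month 1: interest £106.38; balance after payment £6,014.38.
Month 2: interest £105.75; balance after payment £5,978.13.
Closed form: n = −ln(1 − rB₀/P)/ln(1+r) = −ln(0.25085)/ln(1.01758) ≈ 79.338, so the balance reaches zero during payment 80.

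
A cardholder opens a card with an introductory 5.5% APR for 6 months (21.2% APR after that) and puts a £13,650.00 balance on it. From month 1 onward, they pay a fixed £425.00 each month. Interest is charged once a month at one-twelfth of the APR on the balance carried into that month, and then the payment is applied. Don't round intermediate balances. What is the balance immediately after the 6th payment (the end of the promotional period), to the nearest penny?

Promo months 1–6 at r₀ = 5.5%/12 = 0.00458333; months 7+ at r₁ = 21.2%/12 = 0.0176667.
After month 6: iterate B ← B·(1+r₀) − £425.00 for 6 months → £11,450.30.

£11,450.30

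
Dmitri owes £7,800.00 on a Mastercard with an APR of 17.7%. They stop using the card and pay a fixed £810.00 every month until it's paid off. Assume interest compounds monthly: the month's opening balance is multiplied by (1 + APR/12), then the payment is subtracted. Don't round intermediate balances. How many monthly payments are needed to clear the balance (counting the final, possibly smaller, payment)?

11 months

Monthly rate r = 17.7%/12 = 1.475% = 0.01475.
Recurrence: B ← B·(1+r) − £810.00.
Month 1: interest £115.05; balance after payment £7,105.05.
Month 2: interest £104.80; balance after payment £6,399.85.
Closed form: n = −ln(1 − rB₀/P)/ln(1+r) = −ln(0.85796)/ln(1.01475) ≈ 10.462, so the balance reaches zero during payment 11.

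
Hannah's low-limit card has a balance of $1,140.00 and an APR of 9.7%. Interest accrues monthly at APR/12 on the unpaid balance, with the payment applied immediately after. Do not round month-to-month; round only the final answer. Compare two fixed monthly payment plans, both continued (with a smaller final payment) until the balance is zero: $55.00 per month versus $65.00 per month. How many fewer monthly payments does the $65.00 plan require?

4 fewer payments

Monthly rate r = 9.7%/12 = 0.808333% = 0.00808333.
At $55.00/mo: n = ⌈−ln(1 − rB₀/P)/ln(1+r)⌉ = 23 payments (last $42.79); total interest = total paid − $1,140.00 = $112.79.
At $65.00/mo: 19 payments (last $64.33); total interest $94.33.
Payments saved = 23 − 19 = 4.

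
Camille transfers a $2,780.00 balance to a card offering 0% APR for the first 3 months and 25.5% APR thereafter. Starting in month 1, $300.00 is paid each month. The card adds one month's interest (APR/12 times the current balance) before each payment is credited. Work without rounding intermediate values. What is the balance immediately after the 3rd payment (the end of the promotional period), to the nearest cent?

$1,880.00

Promo months 1–3 at r₀ = 0%/12 = 0; months 4+ at r₁ = 25.5%/12 = 0.02125.
After month 3 (no interest yet): B = $2,780.00 − 3·$300.00 = $1,880.00.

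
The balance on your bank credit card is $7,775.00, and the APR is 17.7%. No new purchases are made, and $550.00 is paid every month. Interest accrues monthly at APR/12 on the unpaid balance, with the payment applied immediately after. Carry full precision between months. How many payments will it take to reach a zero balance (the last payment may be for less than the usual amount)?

16 months

Monthly rate r = 17.7%/12 = 1.475% = 0.01475.
Recurrence: B ← B·(1+r) − $550.00.
Month 1: interest $114.68; balance after payment $7,339.68.
Month 2: interest $108.26; balance after payment $6,897.94.
Closed form: n = −ln(1 − rB₀/P)/ln(1+r) = −ln(0.79149)/ln(1.01475) ≈ 15.970, so the balance reaches zero during payment 16.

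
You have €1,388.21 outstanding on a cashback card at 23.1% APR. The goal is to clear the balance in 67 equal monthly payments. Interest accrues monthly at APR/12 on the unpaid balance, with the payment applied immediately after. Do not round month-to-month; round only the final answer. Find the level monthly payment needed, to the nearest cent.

Monthly rate r = 23.1%/12 = 1.925% = 0.01925.
Level-payment amortization: P = B₀·r / (1 − (1+r)^(−n)) = 1388.21·0.01925 / (1 − 1.01925^(−67)).
Denominator 1 − (1+r)^(−67) = 0.721264842.
P = 26.723 / 0.721264842 ≈ 37.05.

€37.05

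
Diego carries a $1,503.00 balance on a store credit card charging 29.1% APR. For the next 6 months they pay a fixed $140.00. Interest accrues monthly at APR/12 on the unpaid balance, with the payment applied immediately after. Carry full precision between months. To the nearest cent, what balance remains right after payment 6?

$842.78

Monthly rate r = 29.1%/12 = 2.425% = 0.02425.
Each month: B ← B·(1+r) − $140.00.
Month 1: interest $36.45; balance after payment $1,399.45.
Month 2: interest $33.94; balance after payment $1,293.38.
Month 3: interest $31.36; balance after payment $1,184.75.
Month 4: interest $28.73; balance after payment $1,073.48.
Month 5: interest $26.03; balance after payment $959.51.
Month 6: interest $23.27; balance after payment $842.78.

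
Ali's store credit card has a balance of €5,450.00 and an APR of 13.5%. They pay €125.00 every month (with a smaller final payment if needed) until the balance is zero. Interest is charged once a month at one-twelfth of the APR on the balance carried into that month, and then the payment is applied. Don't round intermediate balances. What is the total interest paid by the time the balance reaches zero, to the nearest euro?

€2,085

Monthly rate r = 13.5%/12 = 1.125% = 0.01125.
Payoff takes n = ⌈−ln(1 − rB₀/P)/ln(1+r)⌉ = ⌈60.277⌉ = 61 payments; the last is €34.71.
Total paid = 60·€125.00 + €34.71 = €7,534.71.
Total interest = total paid − principal = €7,534.71 − €5,450.00 = €2,084.71.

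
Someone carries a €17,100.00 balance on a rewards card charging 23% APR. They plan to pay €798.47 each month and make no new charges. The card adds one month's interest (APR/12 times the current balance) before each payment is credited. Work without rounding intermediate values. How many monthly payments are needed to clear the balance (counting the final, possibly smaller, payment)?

Monthly rate r = 23%/12 = 1.91667% = 0.0191667.
Recurrence: B ← B·(1+r) − €798.47.
Month 1: interest €327.75; balance after payment €16,629.28.
Month 2: interest €318.73; balance after payment €16,149.54.
Closed form: n = −ln(1 − rB₀/P)/ln(1+r) = −ln(0.58953)/ln(1.01917) ≈ 27.834, so the balance reaches zero during payment 28.

28 payments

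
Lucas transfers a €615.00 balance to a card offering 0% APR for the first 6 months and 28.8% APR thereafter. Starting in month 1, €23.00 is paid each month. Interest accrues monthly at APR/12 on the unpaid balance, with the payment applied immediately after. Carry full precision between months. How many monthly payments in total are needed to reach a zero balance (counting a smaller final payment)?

Promo months 1–6 at r₀ = 0%/12 = 0; months 7+ at r₁ = 28.8%/12 = 0.024.
After month 6 (no interest yet): B = €615.00 − 6·€23.00 = €477.00.
Then at r₁ with €23.00/mo: n₂ = −ln(1 − r₁·B/P)/ln(1+r₁) ≈ 29.04 → 30 more payments.

36 months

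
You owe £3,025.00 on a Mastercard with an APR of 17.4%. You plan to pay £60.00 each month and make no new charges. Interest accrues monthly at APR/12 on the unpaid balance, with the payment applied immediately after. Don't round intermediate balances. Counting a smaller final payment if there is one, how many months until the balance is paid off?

Monthly rate r = 17.4%/12 = 1.45% = 0.0145.
Recurrence: B ← B·(1+r) − £60.00.
Month 1: interest £43.86; balance after payment £3,008.86.
Month 2: interest £43.63; balance after payment £2,992.49.
Closed form: n = −ln(1 − rB₀/P)/ln(1+r) = −ln(0.26896)/ln(1.0145) ≈ 91.220, so the balance reaches zero during payment 92.

92 payments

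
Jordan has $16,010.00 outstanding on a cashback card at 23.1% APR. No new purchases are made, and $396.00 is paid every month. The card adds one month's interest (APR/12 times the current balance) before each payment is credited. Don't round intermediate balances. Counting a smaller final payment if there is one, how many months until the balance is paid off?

79 payments

Monthly rate r = 23.1%/12 = 1.925% = 0.01925.
Recurrence: B ← B·(1+r) − $396.00.
Month 1: interest $308.19; balance after payment $15,922.19.
Month 2: interest $306.50; balance after payment $15,832.69.
Closed form: n = −ln(1 − rB₀/P)/ln(1+r) = −ln(0.22174)/ln(1.01925) ≈ 78.998, so the balance reaches zero during payment 79.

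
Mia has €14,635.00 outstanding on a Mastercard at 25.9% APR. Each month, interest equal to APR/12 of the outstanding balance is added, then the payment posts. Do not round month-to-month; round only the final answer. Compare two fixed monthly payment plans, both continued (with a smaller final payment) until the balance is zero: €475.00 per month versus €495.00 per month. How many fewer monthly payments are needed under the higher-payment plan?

Monthly rate r = 25.9%/12 = 2.15833% = 0.0215833.
At €475.00/mo: n = ⌈−ln(1 − rB₀/P)/ln(1+r)⌉ = 52 payments (last €102.45); total interest = total paid − €14,635.00 = €9,692.45.
At €495.00/mo: 48 payments (last €298.75); total interest €8,928.75.
Payments saved = 52 − 48 = 4.

4 fewer payments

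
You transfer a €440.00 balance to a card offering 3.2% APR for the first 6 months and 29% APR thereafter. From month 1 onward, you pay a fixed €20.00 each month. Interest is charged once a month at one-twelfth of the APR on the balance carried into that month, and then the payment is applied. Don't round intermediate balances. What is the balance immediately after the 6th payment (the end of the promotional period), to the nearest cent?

€326.28

Promo months 1–6 at r₀ = 3.2%/12 = 0.00266667; months 7+ at r₁ = 29%/12 = 0.0241667.
After month 6: iterate B ← B·(1+r₀) − €20.00 for 6 months → €326.28.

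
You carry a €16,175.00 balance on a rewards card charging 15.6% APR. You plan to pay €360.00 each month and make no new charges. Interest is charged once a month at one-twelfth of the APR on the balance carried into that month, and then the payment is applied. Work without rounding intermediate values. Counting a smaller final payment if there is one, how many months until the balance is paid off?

Monthly rate r = 15.6%/12 = 1.3% = 0.013.
Recurrence: B ← B·(1+r) − €360.00.
Month 1: interest €210.27; balance after payment €16,025.28.
Month 2: interest €208.33; balance after payment €15,873.60.
Closed form: n = −ln(1 − rB₀/P)/ln(1+r) = −ln(0.4159)/ln(1.013) ≈ 67.923, so the balance reaches zero during payment 68.

68 months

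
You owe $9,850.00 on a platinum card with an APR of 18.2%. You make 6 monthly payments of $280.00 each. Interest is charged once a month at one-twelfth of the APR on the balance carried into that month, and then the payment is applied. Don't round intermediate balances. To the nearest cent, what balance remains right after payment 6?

$9,036.03

Monthly rate r = 18.2%/12 = 1.51667% = 0.0151667.
Each month: B ← B·(1+r) − $280.00.
Month 1: interest $149.39; balance after payment $9,719.39.
Month 2: interest $147.41; balance after payment $9,586.80.
Month 3: interest $145.40; balance after payment $9,452.20.
Month 4: interest $143.36; balance after payment $9,315.56.
Month 5: interest $141.29; balance after payment $9,176.85.
Month 6: interest $139.18; balance after payment $9,036.03.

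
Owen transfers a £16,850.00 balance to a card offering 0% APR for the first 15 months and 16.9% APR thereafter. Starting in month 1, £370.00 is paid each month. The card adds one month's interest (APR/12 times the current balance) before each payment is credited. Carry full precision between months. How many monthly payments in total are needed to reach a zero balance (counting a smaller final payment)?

Promo months 1–15 at r₀ = 0%/12 = 0; months 16+ at r₁ = 16.9%/12 = 0.0140833.
After month 15 (no interest yet): B = £16,850.00 − 15·£370.00 = £11,300.00.
Then at r₁ with £370.00/mo: n₂ = −ln(1 − r₁·B/P)/ln(1+r₁) ≈ 40.21 → 41 more payments.

56 payments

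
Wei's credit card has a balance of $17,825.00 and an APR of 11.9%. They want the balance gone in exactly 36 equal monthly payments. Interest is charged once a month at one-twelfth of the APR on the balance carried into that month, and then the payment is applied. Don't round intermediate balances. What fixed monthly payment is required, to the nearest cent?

Monthly rate r = 11.9%/12 = 0.991667% = 0.00991667.
Level-payment amortization: P = B₀·r / (1 − (1+r)^(−n)) = 17825.00·0.00991667 / (1 − 1.00992^(−36)).
Denominator 1 − (1+r)^(−36) = 0.298995864.
P = 176.765 / 0.298995864 ≈ 591.19.

$591.19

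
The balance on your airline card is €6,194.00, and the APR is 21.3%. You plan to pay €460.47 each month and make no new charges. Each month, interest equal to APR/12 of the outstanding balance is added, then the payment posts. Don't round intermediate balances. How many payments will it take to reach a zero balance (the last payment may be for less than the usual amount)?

16 months

Monthly rate r = 21.3%/12 = 1.775% = 0.01775.
Recurrence: B ← B·(1+r) − €460.47.
Month 1: interest €109.94; balance after payment €5,843.47.
Month 2: interest €103.72; balance after payment €5,486.73.
Closed form: n = −ln(1 − rB₀/P)/ln(1+r) = −ln(0.76124)/ln(1.01775) ≈ 15.506, so the balance reaches zero during payment 16.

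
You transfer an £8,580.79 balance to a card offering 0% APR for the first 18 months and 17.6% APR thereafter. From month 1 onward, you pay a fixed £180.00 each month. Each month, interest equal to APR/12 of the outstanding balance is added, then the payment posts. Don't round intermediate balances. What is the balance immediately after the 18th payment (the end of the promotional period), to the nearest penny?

£5,340.79

Promo months 1–18 at r₀ = 0%/12 = 0; months 19+ at r₁ = 17.6%/12 = 0.0146667.
After month 18 (no interest yet): B = £8,580.79 − 18·£180.00 = £5,340.79.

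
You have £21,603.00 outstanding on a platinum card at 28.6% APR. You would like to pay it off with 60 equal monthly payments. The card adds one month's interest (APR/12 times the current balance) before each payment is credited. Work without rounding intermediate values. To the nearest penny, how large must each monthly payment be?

Monthly rate r = 28.6%/12 = 2.38333% = 0.0238333.
Level-payment amortization: P = B₀·r / (1 − (1+r)^(−n)) = 21603.00·0.0238333 / (1 − 1.02383^(−60)).
Denominator 1 − (1+r)^(−60) = 0.756642854.
P = 514.872 / 0.756642854 ≈ 680.47.

£680.47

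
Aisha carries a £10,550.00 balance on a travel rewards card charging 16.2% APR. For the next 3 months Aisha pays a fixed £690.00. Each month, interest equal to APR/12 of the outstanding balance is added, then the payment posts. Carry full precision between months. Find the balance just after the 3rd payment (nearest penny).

£8,885.00

Monthly rate r = 16.2%/12 = 1.35% = 0.0135.
Each month: B ← B·(1+r) − £690.00.
Month 1: interest £142.43; balance after payment £10,002.42.
Month 2: interest £135.03; balance after payment £9,447.46.
Month 3: interest £127.54; balance after payment £8,885.00.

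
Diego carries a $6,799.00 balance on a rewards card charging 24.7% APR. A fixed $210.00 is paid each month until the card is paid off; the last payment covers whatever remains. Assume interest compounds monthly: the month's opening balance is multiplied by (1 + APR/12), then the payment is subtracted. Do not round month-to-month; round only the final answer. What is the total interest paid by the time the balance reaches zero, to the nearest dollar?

$4,517

Monthly rate r = 24.7%/12 = 2.05833% = 0.0205833.
Payoff takes n = ⌈−ln(1 − rB₀/P)/ln(1+r)⌉ = ⌈53.884⌉ = 54 payments; the last is $185.76.
Total paid = 53·$210.00 + $185.76 = $11,315.76.
Total interest = total paid − principal = $11,315.76 − $6,799.00 = $4,516.76.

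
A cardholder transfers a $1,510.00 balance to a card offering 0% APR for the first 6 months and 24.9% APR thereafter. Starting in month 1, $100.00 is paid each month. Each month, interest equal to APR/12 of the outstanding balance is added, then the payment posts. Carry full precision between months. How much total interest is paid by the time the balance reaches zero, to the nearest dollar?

$109

Promo months 1–6 at r₀ = 0%/12 = 0; months 7+ at r₁ = 24.9%/12 = 0.02075.
After month 6 (no interest yet): B = $1,510.00 − 6·$100.00 = $910.00.
Then at r₁ with $100.00/mo: n₂ = −ln(1 − r₁·B/P)/ln(1+r₁) ≈ 10.19 → 11 more payments.
Total paid = 16·$100.00 + $19.12 = $1,619.12; interest = $1,619.12 − $1,510.00 = $109.12.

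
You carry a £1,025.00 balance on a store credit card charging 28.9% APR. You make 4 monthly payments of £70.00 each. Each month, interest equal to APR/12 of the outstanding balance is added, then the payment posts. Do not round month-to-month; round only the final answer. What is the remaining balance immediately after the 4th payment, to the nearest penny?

Monthly rate r = 28.9%/12 = 2.40833% = 0.0240833.
Each month: B ← B·(1+r) − £70.00.
Month 1: interest £24.69; balance after payment £979.69.
Month 2: interest £23.59; balance after payment £933.28.
Month 3: interest £22.48; balance after payment £885.76.
Month 4: interest £21.33; balance after payment £837.09.

£837.09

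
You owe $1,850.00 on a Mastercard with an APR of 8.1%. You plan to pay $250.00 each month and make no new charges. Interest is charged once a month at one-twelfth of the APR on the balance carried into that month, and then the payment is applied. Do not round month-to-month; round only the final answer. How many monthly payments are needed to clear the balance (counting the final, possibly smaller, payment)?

8 payments

Monthly rate r = 8.1%/12 = 0.675% = 0.00675.
Recurrence: B ← B·(1+r) − $250.00.
Month 1: interest $12.49; balance after payment $1,612.49.
Month 2: interest $10.88; balance after payment $1,373.37.
Closed form: n = −ln(1 − rB₀/P)/ln(1+r) = −ln(0.95005)/ln(1.00675) ≈ 7.617, so the balance reaches zero during payment 8.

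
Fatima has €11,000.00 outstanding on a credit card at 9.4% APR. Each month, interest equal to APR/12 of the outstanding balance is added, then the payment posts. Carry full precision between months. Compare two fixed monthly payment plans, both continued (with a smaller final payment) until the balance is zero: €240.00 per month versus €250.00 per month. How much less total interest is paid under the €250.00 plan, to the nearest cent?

€139.79

Monthly rate r = 9.4%/12 = 0.783333% = 0.00783333.
At €240.00/mo: n = ⌈−ln(1 − rB₀/P)/ln(1+r)⌉ = 58 payments (last €0.27); total interest = total paid − €11,000.00 = €2,680.27.
At €250.00/mo: 55 payments (last €40.48); total interest €2,540.48.
Interest saved = €2,680.27 − €2,540.48 = €139.79.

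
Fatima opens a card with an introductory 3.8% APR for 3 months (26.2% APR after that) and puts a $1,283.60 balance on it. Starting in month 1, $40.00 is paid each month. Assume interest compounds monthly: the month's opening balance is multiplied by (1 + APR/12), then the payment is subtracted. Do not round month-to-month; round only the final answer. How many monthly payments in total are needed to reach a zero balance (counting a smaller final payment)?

Promo months 1–3 at r₀ = 3.8%/12 = 0.00316667; months 4+ at r₁ = 26.2%/12 = 0.0218333.
After month 3: iterate B ← B·(1+r₀) − $40.00 for 3 months → $1,175.45.
Then at r₁ with $40.00/mo: n₂ = −ln(1 − r₁·B/P)/ln(1+r₁) ≈ 47.51 → 48 more payments.

51 payments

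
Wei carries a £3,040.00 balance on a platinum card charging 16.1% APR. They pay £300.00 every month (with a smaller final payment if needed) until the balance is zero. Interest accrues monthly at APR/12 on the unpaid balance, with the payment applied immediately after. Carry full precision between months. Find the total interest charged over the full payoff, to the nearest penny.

Monthly rate r = 16.1%/12 = 1.34167% = 0.0134167.
Payoff takes n = ⌈−ln(1 − rB₀/P)/ln(1+r)⌉ = ⌈10.965⌉ = 11 payments; the last is £289.47.
Total paid = 10·£300.00 + £289.47 = £3,289.47.
Total interest = total paid − principal = £3,289.47 − £3,040.00 = £249.47.

£249.47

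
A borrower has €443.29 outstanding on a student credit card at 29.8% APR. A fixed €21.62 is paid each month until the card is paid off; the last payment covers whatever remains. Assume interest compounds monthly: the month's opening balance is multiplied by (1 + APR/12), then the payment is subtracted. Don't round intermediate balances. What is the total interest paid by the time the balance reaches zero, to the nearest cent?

€183.96

Monthly rate r = 29.8%/12 = 2.48333% = 0.0248333.
Payoff takes n = ⌈−ln(1 − rB₀/P)/ln(1+r)⌉ = ⌈29.012⌉ = 30 payments; the last is €0.27.
Total paid = 29·€21.62 + €0.27 = €627.25.
Total interest = total paid − principal = €627.25 − €443.29 = €183.96.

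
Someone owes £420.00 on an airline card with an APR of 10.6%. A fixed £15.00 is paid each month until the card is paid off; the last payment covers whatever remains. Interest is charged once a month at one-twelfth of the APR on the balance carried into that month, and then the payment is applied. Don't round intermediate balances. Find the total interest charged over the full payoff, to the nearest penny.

Monthly rate r = 10.6%/12 = 0.883333% = 0.00883333.
Payoff takes n = ⌈−ln(1 − rB₀/P)/ln(1+r)⌉ = ⌈32.308⌉ = 33 payments; the last is £4.63.
Total paid = 32·£15.00 + £4.63 = £484.63.
Total interest = total paid − principal = £484.63 − £420.00 = £64.63.

£64.63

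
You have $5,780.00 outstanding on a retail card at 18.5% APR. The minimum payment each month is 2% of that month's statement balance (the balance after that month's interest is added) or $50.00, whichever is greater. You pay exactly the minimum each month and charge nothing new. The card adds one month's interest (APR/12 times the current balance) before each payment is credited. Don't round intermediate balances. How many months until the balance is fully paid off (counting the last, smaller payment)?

Monthly rate r = 18.5%/12 = 1.54167% = 0.0154167.
While 2% of the post-interest balance exceeds $50.00, each month B ← (B·(1+r))·(1 − 0.02), i.e. B shrinks by the factor (1+r)·0.98 = 0.99511.
This holds for months 1–175. Entering month 176 the balance is $2,450.42; 2% of the post-interest balance is now below $50.00, so the flat $50.00 minimum applies from here.
From month 176 a fixed $50.00 at rate r clears $2,450.42 in 93 more payments. Total: 175 + 93 = 268 months.

268 months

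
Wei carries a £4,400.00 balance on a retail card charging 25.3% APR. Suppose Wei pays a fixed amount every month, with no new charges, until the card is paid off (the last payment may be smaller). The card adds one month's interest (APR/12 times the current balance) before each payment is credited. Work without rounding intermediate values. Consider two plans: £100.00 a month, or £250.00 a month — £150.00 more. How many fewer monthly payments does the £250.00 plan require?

103 fewer payments

Monthly rate r = 25.3%/12 = 2.10833% = 0.0210833.
At £100.00/mo: n = ⌈−ln(1 − rB₀/P)/ln(1+r)⌉ = 126 payments (last £88.54); total interest = total paid − £4,400.00 = £8,188.54.
At £250.00/mo: 23 payments (last £57.00); total interest £1,157.00.
Payments saved = 126 − 23 = 103.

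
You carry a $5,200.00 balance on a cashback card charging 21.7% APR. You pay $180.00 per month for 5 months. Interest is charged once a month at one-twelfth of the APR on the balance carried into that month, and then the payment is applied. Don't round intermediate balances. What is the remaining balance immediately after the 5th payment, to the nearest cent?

$4,754.34

Monthly rate r = 21.7%/12 = 1.80833% = 0.0180833.
Each month: B ← B·(1+r) − $180.00.
Month 1: interest $94.03; balance after payment $5,114.03.
Month 2: interest $92.48; balance after payment $5,026.51.
Month 3: interest $90.90; balance after payment $4,937.41.
Month 4: interest $89.28; balance after payment $4,846.69.
Month 5: interest $87.64; balance after payment $4,754.34.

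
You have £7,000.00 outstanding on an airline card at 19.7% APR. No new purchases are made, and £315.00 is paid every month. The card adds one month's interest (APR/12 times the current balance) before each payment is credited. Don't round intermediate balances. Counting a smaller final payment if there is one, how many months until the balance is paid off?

Monthly rate r = 19.7%/12 = 1.64167% = 0.0164167.
Recurrence: B ← B·(1+r) − £315.00.
Month 1: interest £114.92; balance after payment £6,799.92.
Month 2: interest £111.63; balance after payment £6,596.55.
Closed form: n = −ln(1 − rB₀/P)/ln(1+r) = −ln(0.63519)/ln(1.01642) ≈ 27.871, so the balance reaches zero during payment 28.

28 payments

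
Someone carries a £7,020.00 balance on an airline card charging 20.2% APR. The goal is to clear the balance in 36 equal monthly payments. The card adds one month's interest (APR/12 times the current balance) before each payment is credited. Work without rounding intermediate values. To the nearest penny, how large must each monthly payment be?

Monthly rate r = 20.2%/12 = 1.68333% = 0.0168333.
Level-payment amortization: P = B₀·r / (1 − (1+r)^(−n)) = 7020.00·0.0168333 / (1 − 1.01683^(−36)).
Denominator 1 − (1+r)^(−36) = 0.451712791.
P = 118.17 / 0.451712791 ≈ 261.60.

£261.60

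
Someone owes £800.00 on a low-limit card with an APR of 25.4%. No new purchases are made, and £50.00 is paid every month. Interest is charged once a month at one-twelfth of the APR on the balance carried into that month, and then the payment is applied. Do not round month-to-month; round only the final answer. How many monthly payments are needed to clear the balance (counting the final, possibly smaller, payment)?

20 payments

Monthly rate r = 25.4%/12 = 2.11667% = 0.0211667.
Recurrence: B ← B·(1+r) − £50.00.
Month 1: interest £16.93; balance after payment £766.93.
Month 2: interest £16.23; balance after payment £733.17.
Closed form: n = −ln(1 − rB₀/P)/ln(1+r) = −ln(0.66133)/ln(1.02117) ≈ 19.741, so the balance reaches zero during payment 20.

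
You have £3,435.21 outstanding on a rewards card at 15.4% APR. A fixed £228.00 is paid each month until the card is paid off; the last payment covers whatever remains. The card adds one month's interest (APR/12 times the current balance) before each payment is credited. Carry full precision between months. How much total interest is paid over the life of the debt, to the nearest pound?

£407

Monthly rate r = 15.4%/12 = 1.28333% = 0.0128333.
Payoff takes n = ⌈−ln(1 − rB₀/P)/ln(1+r)⌉ = ⌈16.851⌉ = 17 payments; the last is £194.11.
Total paid = 16·£228.00 + £194.11 = £3,842.11.
Total interest = total paid − principal = £3,842.11 − £3,435.21 = £406.90.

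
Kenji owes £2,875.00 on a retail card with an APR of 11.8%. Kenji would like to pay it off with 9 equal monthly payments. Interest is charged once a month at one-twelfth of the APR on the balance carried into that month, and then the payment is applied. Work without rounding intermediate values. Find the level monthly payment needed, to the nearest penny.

Monthly rate r = 11.8%/12 = 0.983333% = 0.00983333.
Level-payment amortization: P = B₀·r / (1 − (1+r)^(−n)) = 2875.00·0.00983333 / (1 − 1.00983^(−9)).
Denominator 1 − (1+r)^(−9) = 0.0843011242.
P = 28.2708 / 0.0843011242 ≈ 335.36.

£335.36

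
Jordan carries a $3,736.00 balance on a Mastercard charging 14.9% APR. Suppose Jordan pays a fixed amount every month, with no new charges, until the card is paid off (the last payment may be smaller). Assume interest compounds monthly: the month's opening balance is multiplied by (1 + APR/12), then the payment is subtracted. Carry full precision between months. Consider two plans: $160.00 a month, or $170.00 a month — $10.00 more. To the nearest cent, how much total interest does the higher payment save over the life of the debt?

$49.54

Monthly rate r = 14.9%/12 = 1.24167% = 0.0124167.
At $160.00/mo: n = ⌈−ln(1 − rB₀/P)/ln(1+r)⌉ = 28 payments (last $119.53); total interest = total paid − $3,736.00 = $703.53.
At $170.00/mo: 26 payments (last $139.99); total interest $653.99.
Interest saved = $703.53 − $653.99 = $49.54.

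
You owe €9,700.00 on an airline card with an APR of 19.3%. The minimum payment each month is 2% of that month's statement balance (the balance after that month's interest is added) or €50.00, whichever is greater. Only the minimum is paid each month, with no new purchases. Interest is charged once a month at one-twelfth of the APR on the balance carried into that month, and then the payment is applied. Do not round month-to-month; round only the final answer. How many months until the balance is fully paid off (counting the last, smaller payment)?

Monthly rate r = 19.3%/12 = 1.60833% = 0.0160833.
While 2% of the post-interest balance exceeds €50.00, each month B ← (B·(1+r))·(1 − 0.02), i.e. B shrinks by the factor (1+r)·0.98 = 0.99576.
This holds for months 1–323. Entering month 324 the balance is €2,460.18; 2% of the post-interest balance is now below €50.00, so the flat €50.00 minimum applies from here.
From month 324 a fixed €50.00 at rate r clears €2,460.18 in 99 more payments. Total: 323 + 99 = 422 months.

422 months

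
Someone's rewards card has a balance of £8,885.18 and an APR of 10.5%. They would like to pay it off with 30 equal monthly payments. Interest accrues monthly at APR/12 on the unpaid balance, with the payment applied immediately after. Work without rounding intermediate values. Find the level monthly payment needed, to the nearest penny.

Monthly rate r = 10.5%/12 = 0.875% = 0.00875.
Level-payment amortization: P = B₀·r / (1 − (1+r)^(−n)) = 8885.18·0.00875 / (1 − 1.00875^(−30)).
Denominator 1 − (1+r)^(−30) = 0.22999496.
P = 77.7453 / 0.22999496 ≈ 338.03.

£338.03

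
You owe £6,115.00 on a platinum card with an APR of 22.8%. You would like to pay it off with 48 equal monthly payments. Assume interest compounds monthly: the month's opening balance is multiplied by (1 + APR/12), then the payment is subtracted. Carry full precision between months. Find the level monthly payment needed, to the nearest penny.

Monthly rate r = 22.8%/12 = 1.9% = 0.019.
Level-payment amortization: P = B₀·r / (1 − (1+r)^(−n)) = 6115.00·0.019 / (1 − 1.019^(−48)).
Denominator 1 − (1+r)^(−48) = 0.59482824.
P = 116.185 / 0.59482824 ≈ 195.33.

£195.33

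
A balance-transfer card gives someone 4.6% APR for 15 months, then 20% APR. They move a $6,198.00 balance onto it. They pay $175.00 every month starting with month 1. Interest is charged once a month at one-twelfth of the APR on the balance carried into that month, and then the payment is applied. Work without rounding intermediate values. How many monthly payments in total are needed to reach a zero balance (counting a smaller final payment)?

43 months

Promo months 1–15 at r₀ = 4.6%/12 = 0.00383333; months 16+ at r₁ = 20%/12 = 0.0166667.
After month 15: iterate B ← B·(1+r₀) − $175.00 for 15 months → $3,867.49.
Then at r₁ with $175.00/mo: n₂ = −ln(1 − r₁·B/P)/ln(1+r₁) ≈ 27.79 → 28 more payments.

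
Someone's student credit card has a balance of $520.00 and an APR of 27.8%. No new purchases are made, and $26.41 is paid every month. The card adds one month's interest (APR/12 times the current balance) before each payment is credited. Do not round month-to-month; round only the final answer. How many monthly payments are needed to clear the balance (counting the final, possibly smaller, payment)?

27 months

Monthly rate r = 27.8%/12 = 2.31667% = 0.0231667.
Recurrence: B ← B·(1+r) − $26.41.
Month 1: interest $12.05; balance after payment $505.64.
Month 2: interest $11.71; balance after payment $490.94.
Closed form: n = −ln(1 − rB₀/P)/ln(1+r) = −ln(0.54386)/ln(1.02317) ≈ 26.594, so the balance reaches zero during payment 27.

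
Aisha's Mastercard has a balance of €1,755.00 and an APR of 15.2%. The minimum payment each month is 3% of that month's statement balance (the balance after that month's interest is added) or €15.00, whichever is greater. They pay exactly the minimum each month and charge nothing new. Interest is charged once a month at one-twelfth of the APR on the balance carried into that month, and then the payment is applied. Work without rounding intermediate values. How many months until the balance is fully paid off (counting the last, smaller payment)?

114 months

Monthly rate r = 15.2%/12 = 1.26667% = 0.0126667.
While 3% of the post-interest balance exceeds €15.00, each month B ← (B·(1+r))·(1 − 0.03), i.e. B shrinks by the factor (1+r)·0.97 = 0.98229.
This holds for months 1–71. Entering month 72 the balance is €493.39; 3% of the post-interest balance is now below €15.00, so the flat €15.00 minimum applies from here.
From month 72 a fixed €15.00 at rate r clears €493.39 in 43 more payments. Total: 71 + 43 = 114 months.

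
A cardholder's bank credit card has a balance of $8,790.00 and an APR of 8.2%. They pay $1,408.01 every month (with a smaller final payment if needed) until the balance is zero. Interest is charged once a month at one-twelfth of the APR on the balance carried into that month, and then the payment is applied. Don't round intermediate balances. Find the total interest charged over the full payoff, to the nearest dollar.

Monthly rate r = 8.2%/12 = 0.683333% = 0.00683333.
Payoff takes n = ⌈−ln(1 − rB₀/P)/ln(1+r)⌉ = ⌈6.402⌉ = 7 payments; the last is $566.75.
Total paid = 6·$1,408.01 + $566.75 = $9,014.81.
Total interest = total paid − principal = $9,014.81 − $8,790.00 = $224.81.

$225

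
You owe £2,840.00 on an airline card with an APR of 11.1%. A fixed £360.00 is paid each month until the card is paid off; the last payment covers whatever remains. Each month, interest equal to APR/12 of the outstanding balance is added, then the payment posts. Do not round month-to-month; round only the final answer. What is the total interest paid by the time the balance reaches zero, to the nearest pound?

£123

Monthly rate r = 11.1%/12 = 0.925% = 0.00925.
Payoff takes n = ⌈−ln(1 − rB₀/P)/ln(1+r)⌉ = ⌈8.229⌉ = 9 payments; the last is £82.87.
Total paid = 8·£360.00 + £82.87 = £2,962.87.
Total interest = total paid − principal = £2,962.87 − £2,840.00 = £122.87.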